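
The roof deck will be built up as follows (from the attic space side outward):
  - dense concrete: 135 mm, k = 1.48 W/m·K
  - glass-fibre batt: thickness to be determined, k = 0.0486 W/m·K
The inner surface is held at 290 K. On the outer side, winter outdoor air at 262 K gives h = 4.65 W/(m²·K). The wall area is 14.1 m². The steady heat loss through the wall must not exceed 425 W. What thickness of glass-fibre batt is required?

L ≈ 30.3 mm

Series thermal resistances:
R_dense concrete = L/(kA) = 0.135/(1.48×14.1) = 0.006469 K/W
R_outer film = 1/(h_o·A) = 1/(4.65×14.1) = 0.01525 K/W
Sum of the known resistances R_other = 0.02172 K/W
Required total resistance R_tot = ΔT/Q_allow = 28/425 = 0.06588 K/W
R_glass-fibre batt = R_tot − R_other = 0.04416 K/W
L = R·k·A = 0.04416×0.0486×14.1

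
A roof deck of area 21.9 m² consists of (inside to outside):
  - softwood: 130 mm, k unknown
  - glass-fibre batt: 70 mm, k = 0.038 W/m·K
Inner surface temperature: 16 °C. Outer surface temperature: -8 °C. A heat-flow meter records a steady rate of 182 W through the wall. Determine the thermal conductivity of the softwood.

k ≈ 0.124 W/(m·K)

Using the resistance-network approach (series):
R_glass-fibre batt = L/(kA) = 0.07/(0.038×21.9) = 0.08411 K/W
Sum of known resistances R_other = 0.08411 K/W
Total R = ΔT/Q = 24/182 = 0.1319 K/W
R_softwood = R_total − R_other = 0.04775 K/W
k = L/(R·A) = 0.13/(0.04775×21.9)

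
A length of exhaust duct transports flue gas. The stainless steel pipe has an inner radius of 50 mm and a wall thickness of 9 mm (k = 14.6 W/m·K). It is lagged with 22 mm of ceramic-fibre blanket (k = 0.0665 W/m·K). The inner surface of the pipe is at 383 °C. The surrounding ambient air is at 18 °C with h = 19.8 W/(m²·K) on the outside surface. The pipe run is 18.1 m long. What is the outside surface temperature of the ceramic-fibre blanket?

Cylindrical conduction, so R = ln(r₂/r₁)/(2πkL) per layer, in series:
R_stainless steel pipe wall = ln(59/50)/(2π×14.6×18.1) = 9.968×10^-5 K/W
R_ceramic-fibre blanket = ln(81/59)/(2π×0.0665×18.1) = 0.0419 K/W
R_outer film = 1/(h_o·2πr_oL) = 1/(19.8×2π×0.081×18.1) = 0.005483 K/W
R_total = 0.04749 K/W
Q = ΔT/R_total = 365/0.04749
Q = 7690 W
T_interface = T_inner − Q·ΣR(inner→interface) = 383 − 7690×0.042

T ≈ 60.1 °C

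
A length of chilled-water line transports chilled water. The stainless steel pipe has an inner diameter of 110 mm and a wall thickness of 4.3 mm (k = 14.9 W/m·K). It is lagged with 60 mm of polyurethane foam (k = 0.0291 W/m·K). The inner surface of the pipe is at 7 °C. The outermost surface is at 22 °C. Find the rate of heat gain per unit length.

q′ ≈ 3.92 W/m

Per-layer cylindrical resistances, series-summed:
R_stainless steel pipe wall = ln(59.3/55)/(2π×14.9×1) = 8.041×10^-4 K/W
R_polyurethane foam = ln(119.3/59.3)/(2π×0.0291×1) = 3.823 K/W
R_total = 3.824 K/W
Q = ΔT/R_total = 15/3.824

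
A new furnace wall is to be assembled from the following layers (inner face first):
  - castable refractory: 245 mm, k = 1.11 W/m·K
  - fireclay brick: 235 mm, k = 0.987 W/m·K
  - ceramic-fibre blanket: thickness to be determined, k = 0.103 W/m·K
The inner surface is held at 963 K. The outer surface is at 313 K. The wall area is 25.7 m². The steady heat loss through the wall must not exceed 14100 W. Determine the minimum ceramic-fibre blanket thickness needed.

Using the resistance-network approach (series):
R_castable refractory = L/(kA) = 0.245/(1.11×25.7) = 0.008588 K/W
R_fireclay brick = L/(kA) = 0.235/(0.987×25.7) = 0.009264 K/W
Sum of the known resistances R_other = 0.01785 K/W
Required total resistance R_tot = ΔT/Q_allow = 650/14100 = 0.0461 K/W
R_ceramic-fibre blanket = R_tot − R_other = 0.02825 K/W
L = R·k·A = 0.02825×0.103×25.7

L ≈ 74.8 mm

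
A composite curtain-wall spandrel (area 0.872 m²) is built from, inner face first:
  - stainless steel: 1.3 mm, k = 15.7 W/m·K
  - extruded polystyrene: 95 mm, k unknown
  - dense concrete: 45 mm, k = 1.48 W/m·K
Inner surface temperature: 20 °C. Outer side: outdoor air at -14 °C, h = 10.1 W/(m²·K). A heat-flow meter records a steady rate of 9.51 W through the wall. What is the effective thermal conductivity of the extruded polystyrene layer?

k ≈ 0.0318 W/(m·K)

Using the resistance-network approach (series):
R_stainless steel = L/(kA) = 0.0013/(15.7×0.872) = 9.496×10^-5 K/W
R_dense concrete = L/(kA) = 0.045/(1.48×0.872) = 0.03487 K/W
R_outer film = 1/(h_o·A) = 1/(10.1×0.872) = 0.1135 K/W
Sum of known resistances R_other = 0.1485 K/W
Total R = ΔT/Q = 34/9.51 = 3.575 K/W
R_extruded polystyrene = R_total − R_other = 3.427 K/W
k = L/(R·A) = 0.095/(3.427×0.872)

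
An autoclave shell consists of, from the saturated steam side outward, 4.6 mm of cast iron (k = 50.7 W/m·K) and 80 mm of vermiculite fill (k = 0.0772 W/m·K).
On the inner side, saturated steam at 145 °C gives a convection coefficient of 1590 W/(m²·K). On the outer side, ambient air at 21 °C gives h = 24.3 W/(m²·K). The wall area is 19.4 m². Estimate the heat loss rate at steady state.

Q ≈ 2230 W

Treating each layer as a thermal resistance in series:
R_inner film = 1/(h_i·A) = 1/(1590×19.4) = 3.242×10^-5 K/W
R_cast iron = L/(kA) = 0.0046/(50.7×19.4) = 4.677×10^-6 K/W
R_vermiculite fill = L/(kA) = 0.08/(0.0772×19.4) = 0.05342 K/W
R_outer film = 1/(h_o·A) = 1/(24.3×19.4) = 0.002121 K/W
R_total = 0.05557 K/W
Q = ΔT / R_total = 124 / 0.05557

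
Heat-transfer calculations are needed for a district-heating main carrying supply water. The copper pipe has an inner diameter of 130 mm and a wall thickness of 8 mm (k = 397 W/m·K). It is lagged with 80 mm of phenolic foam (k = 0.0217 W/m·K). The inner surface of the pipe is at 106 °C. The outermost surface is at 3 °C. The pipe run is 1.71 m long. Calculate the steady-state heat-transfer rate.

Q ≈ 32.5 W

For a radial system each layer contributes R = ln(r_out/r_in)/(2πkL); films add R = 1/(hA).
R_copper pipe wall = ln(73/65)/(2π×397×1.71) = 2.721×10^-5 K/W
R_phenolic foam = ln(153/73)/(2π×0.0217×1.71) = 3.174 K/W
R_total = 3.174 K/W
Q = ΔT/R_total = 103/3.174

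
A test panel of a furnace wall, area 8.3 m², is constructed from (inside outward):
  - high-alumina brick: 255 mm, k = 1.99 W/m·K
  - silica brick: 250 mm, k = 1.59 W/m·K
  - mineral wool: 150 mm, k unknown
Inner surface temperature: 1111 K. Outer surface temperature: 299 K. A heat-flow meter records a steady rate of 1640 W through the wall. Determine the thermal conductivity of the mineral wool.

k ≈ 0.0392 W/(m·K)

Thermal resistances in series:
R_high-alumina brick = L/(kA) = 0.255/(1.99×8.3) = 0.01544 K/W
R_silica brick = L/(kA) = 0.25/(1.59×8.3) = 0.01894 K/W
Sum of known resistances R_other = 0.03438 K/W
Total R = ΔT/Q = 812/1640 = 0.4951 K/W
R_mineral wool = R_total − R_other = 0.4607 K/W
k = L/(R·A) = 0.15/(0.4607×8.3)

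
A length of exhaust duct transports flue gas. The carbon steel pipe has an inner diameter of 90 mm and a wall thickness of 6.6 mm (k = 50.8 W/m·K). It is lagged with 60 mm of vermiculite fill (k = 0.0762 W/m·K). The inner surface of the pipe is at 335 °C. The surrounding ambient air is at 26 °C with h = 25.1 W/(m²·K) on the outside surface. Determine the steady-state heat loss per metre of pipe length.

q′ ≈ 185 W/m

Cylindrical conduction, so R = ln(r₂/r₁)/(2πkL) per layer, in series:
R_carbon steel pipe wall = ln(51.6/45)/(2π×50.8×1) = 4.288×10^-4 K/W
R_vermiculite fill = ln(111.6/51.6)/(2π×0.0762×1) = 1.611 K/W
R_outer film = 1/(h_o·2πr_oL) = 1/(25.1×2π×0.1116×1) = 0.05682 K/W
R_total = 1.668 K/W
Q = ΔT/R_total = 309/1.668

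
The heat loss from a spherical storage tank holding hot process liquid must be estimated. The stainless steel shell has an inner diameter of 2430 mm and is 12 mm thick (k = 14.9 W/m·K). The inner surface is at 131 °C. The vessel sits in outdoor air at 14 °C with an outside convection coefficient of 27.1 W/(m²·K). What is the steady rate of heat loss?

Q ≈ 58700 W

For a spherical shell R = (1/r₁ − 1/r₂)/(4πk); film R = 1/(h·4πr²). In series:
R_stainless steel shell = (1/1.215 − 1/1.227)/(4π×14.9) = 4.299×10^-5 K/W
R_outer film = 1/(h·4πr_o²) = 1/(27.1×4π×1.227²) = 0.00195 K/W
R_total = 0.001993 K/W
Q = ΔT/R_total = 117/0.001993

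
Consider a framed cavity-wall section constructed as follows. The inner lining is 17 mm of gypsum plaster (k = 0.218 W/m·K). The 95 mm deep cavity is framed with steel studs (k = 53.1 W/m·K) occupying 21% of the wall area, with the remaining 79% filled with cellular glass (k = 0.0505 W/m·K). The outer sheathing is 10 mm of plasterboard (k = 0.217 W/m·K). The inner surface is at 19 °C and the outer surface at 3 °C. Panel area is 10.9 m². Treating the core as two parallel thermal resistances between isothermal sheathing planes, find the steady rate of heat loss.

Q ≈ 1320 W

Sheathing layers in series; stud and cavity paths in parallel between them.
R_inner = 0.017/(0.218×10.9) = 0.007154 K/W
R_stud  = 0.095/(53.1×0.21×10.9) = 7.816×10^-4 K/W
R_cav   = 0.095/(0.0505×0.79×10.9) = 0.2185 K/W
1/R_core = 1/R_stud + 1/R_cav → R_core = 7.788×10^-4 K/W
R_outer = 0.01/(0.217×10.9) = 0.004228 K/W
R_total = 0.01216 K/W
Q = ΔT/R_total = 16/0.01216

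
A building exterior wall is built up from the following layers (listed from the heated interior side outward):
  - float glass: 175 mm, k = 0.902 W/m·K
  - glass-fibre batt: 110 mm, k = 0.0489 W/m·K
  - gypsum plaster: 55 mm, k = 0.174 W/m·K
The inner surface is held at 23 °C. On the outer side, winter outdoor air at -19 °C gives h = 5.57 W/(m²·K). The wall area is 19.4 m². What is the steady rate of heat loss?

Q ≈ 277 W

Using the resistance-network approach (series):
R_float glass = L/(kA) = 0.175/(0.902×19.4) = 0.01 K/W
R_glass-fibre batt = L/(kA) = 0.11/(0.0489×19.4) = 0.116 K/W
R_gypsum plaster = L/(kA) = 0.055/(0.174×19.4) = 0.01629 K/W
R_outer film = 1/(h_o·A) = 1/(5.57×19.4) = 0.009254 K/W
R_total = 0.1515 K/W
Q = ΔT / R_total = 42 / 0.1515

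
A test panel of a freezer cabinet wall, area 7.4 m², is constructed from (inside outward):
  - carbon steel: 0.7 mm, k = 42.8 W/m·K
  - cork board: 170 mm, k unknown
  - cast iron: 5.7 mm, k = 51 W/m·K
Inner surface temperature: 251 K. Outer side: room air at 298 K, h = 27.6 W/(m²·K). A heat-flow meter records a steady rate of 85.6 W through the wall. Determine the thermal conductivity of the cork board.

k ≈ 0.0422 W/(m·K)

Treating each layer as a thermal resistance in series:
R_carbon steel = L/(kA) = 0.0007/(42.8×7.4) = 2.21×10^-6 K/W
R_cast iron = L/(kA) = 0.0057/(51×7.4) = 1.51×10^-5 K/W
R_outer film = 1/(h_o·A) = 1/(27.6×7.4) = 0.004896 K/W
Sum of known resistances R_other = 0.004914 K/W
Total R = ΔT/Q = 47/85.6 = 0.5491 K/W
R_cork board = R_total − R_other = 0.5442 K/W
k = L/(R·A) = 0.17/(0.5442×7.4)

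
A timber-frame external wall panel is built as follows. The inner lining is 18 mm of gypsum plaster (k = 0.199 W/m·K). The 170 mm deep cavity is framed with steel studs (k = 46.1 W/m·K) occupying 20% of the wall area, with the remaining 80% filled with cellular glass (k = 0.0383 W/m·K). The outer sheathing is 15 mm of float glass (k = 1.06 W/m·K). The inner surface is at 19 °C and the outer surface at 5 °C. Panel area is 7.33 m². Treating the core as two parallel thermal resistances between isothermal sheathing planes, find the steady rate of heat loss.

Sheathing layers in series; stud and cavity paths in parallel between them.
R_inner = 0.018/(0.199×7.33) = 0.01234 K/W
R_stud  = 0.17/(46.1×0.2×7.33) = 0.002515 K/W
R_cav   = 0.17/(0.0383×0.8×7.33) = 0.7569 K/W
1/R_core = 1/R_stud + 1/R_cav → R_core = 0.002507 K/W
R_outer = 0.015/(1.06×7.33) = 0.001931 K/W
R_total = 0.01678 K/W
Q = ΔT/R_total = 14/0.01678

Q ≈ 834 W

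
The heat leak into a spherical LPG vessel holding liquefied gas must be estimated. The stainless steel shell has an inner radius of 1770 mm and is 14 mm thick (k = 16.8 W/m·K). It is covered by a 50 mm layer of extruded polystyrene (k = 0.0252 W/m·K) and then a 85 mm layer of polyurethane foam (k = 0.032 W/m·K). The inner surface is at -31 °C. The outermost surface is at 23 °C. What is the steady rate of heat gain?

Q ≈ 498 W

Spherical conduction: R = (1/r_in − 1/r_out)/(4πk) per layer; series-sum.
R_stainless steel shell = (1/1.77 − 1/1.784)/(4π×16.8) = 2.1×10^-5 K/W
R_extruded polystyrene = (1/1.784 − 1/1.834)/(4π×0.0252) = 0.04826 K/W
R_polyurethane foam = (1/1.834 − 1/1.919)/(4π×0.032) = 0.06006 K/W
R_total = 0.1083 K/W
Q = ΔT/R_total = 54/0.1083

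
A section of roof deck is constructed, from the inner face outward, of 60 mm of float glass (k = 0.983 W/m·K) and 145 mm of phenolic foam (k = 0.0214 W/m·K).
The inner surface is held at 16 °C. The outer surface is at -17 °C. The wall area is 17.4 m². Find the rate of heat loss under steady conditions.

Q ≈ 84 W

Treating each layer as a thermal resistance in series:
R_float glass = L/(kA) = 0.06/(0.983×17.4) = 0.003508 K/W
R_phenolic foam = L/(kA) = 0.145/(0.0214×17.4) = 0.3894 K/W
R_total = 0.3929 K/W
Q = ΔT / R_total = 33 / 0.3929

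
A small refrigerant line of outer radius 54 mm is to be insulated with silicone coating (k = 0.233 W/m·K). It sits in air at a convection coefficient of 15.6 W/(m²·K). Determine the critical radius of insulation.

r_cr ≈ 14.9 mm

For a cylinder r_cr = k/h = 0.233/15.6
r_cr = 14.9 mm; since the bare radius (54 mm) is above r_cr, any added insulation will reduce heat loss.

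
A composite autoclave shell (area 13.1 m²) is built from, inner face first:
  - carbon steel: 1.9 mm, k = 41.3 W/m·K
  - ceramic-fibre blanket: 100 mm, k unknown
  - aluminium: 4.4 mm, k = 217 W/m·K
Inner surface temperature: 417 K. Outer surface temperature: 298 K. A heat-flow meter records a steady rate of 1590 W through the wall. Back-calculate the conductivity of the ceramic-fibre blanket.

Thermal resistances in series:
R_carbon steel = L/(kA) = 0.0019/(41.3×13.1) = 3.512×10^-6 K/W
R_aluminium = L/(kA) = 0.0044/(217×13.1) = 1.548×10^-6 K/W
Sum of known resistances R_other = 5.06×10^-6 K/W
Total R = ΔT/Q = 119/1590 = 0.07484 K/W
R_ceramic-fibre blanket = R_total − R_other = 0.07484 K/W
k = L/(R·A) = 0.1/(0.07484×13.1)

k ≈ 0.102 W/(m·K)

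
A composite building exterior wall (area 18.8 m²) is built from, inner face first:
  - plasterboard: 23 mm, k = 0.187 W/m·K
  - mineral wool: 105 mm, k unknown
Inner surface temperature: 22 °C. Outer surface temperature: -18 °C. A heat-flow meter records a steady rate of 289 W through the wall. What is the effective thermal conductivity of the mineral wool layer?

Thermal resistances in series:
R_plasterboard = L/(kA) = 0.023/(0.187×18.8) = 0.006542 K/W
Sum of known resistances R_other = 0.006542 K/W
Total R = ΔT/Q = 40/289 = 0.1384 K/W
R_mineral wool = R_total − R_other = 0.1319 K/W
k = L/(R·A) = 0.105/(0.1319×18.8)

k ≈ 0.0424 W/(m·K)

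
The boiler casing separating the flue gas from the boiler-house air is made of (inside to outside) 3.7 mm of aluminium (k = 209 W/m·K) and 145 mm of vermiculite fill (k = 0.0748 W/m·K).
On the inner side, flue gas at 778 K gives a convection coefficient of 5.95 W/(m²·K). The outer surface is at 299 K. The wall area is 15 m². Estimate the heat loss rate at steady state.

Q ≈ 3410 W

Series thermal resistances:
R_inner film = 1/(h_i·A) = 1/(5.95×15) = 0.0112 K/W
R_aluminium = L/(kA) = 0.0037/(209×15) = 1.18×10^-6 K/W
R_vermiculite fill = L/(kA) = 0.145/(0.0748×15) = 0.1292 K/W
R_total = 0.1404 K/W
Q = ΔT / R_total = 479 / 0.1404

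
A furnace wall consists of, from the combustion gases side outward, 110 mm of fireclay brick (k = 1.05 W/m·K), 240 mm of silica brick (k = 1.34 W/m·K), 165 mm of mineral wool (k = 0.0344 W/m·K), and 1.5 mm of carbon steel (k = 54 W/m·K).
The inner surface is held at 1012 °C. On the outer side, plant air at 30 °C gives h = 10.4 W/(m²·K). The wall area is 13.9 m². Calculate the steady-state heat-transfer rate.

Using the resistance-network approach (series):
R_fireclay brick = L/(kA) = 0.11/(1.05×13.9) = 0.007537 K/W
R_silica brick = L/(kA) = 0.24/(1.34×13.9) = 0.01289 K/W
R_mineral wool = L/(kA) = 0.165/(0.0344×13.9) = 0.3451 K/W
R_carbon steel = L/(kA) = 0.0015/(54×13.9) = 1.998×10^-6 K/W
R_outer film = 1/(h_o·A) = 1/(10.4×13.9) = 0.006918 K/W
R_total = 0.3724 K/W
Q = ΔT / R_total = 982 / 0.3724

Q ≈ 2640 W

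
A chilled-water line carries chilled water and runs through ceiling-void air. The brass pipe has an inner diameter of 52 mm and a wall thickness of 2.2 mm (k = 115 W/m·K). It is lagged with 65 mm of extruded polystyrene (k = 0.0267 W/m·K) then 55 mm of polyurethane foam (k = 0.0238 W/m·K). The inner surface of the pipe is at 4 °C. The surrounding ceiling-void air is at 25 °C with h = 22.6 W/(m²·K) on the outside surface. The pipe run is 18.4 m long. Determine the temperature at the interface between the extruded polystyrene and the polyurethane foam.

For a radial system each layer contributes R = ln(r_out/r_in)/(2πkL); films add R = 1/(hA).
R_brass pipe wall = ln(28.2/26)/(2π×115×18.4) = 6.109×10^-6 K/W
R_extruded polystyrene = ln(93.2/28.2)/(2π×0.0267×18.4) = 0.3873 K/W
R_polyurethane foam = ln(148.2/93.2)/(2π×0.0238×18.4) = 0.1686 K/W
R_outer film = 1/(h_o·2πr_oL) = 1/(22.6×2π×0.1482×18.4) = 0.002583 K/W
R_total = 0.5584 K/W
Q = ΔT/R_total = 21/0.5584
Q = 37.6 W
T_interface = T_inner + Q·ΣR(inner→interface) = 4 + 37.6×0.3873

T ≈ 18.6 °C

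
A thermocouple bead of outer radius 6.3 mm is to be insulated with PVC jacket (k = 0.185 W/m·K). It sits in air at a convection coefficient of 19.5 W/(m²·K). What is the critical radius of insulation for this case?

r_cr ≈ 19 mm

For a sphere r_cr = 2k/h = 2×0.185/19.5
r_cr = 19 mm; since the bare radius (6.3 mm) is below r_cr, adding a thin layer of insulation will *increase* heat loss.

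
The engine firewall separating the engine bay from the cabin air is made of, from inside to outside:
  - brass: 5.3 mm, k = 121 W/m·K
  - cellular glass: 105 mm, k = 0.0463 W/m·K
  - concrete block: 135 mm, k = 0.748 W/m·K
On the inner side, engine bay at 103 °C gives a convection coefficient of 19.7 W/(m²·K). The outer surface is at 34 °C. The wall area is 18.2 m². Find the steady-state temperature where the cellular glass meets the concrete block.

Treating each layer as a thermal resistance in series:
R_inner film = 1/(h_i·A) = 1/(19.7×18.2) = 0.002789 K/W
R_brass = L/(kA) = 0.0053/(121×18.2) = 2.407×10^-6 K/W
R_cellular glass = L/(kA) = 0.105/(0.0463×18.2) = 0.1246 K/W
R_concrete block = L/(kA) = 0.135/(0.748×18.2) = 0.009917 K/W
R_total = 0.1373 K/W;  Q = ΔT/R_total = 69/0.1373 = 502.5 W
T_interface = T_inner − Q·ΣR(inner→interface) = 103 − 502×0.1274

T ≈ 39 °C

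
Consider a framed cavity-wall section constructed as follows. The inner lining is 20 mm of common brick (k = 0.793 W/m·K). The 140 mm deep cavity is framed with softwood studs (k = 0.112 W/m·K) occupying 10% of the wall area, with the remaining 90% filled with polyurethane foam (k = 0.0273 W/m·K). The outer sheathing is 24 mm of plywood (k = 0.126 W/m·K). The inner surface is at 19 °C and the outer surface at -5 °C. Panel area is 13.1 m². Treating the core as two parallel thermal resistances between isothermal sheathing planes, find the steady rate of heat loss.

Sheathing layers in series; stud and cavity paths in parallel between them.
R_inner = 0.02/(0.793×13.1) = 0.001925 K/W
R_stud  = 0.14/(0.112×0.1×13.1) = 0.9542 K/W
R_cav   = 0.14/(0.0273×0.9×13.1) = 0.435 K/W
1/R_core = 1/R_stud + 1/R_cav → R_core = 0.2988 K/W
R_outer = 0.024/(0.126×13.1) = 0.01454 K/W
R_total = 0.3152 K/W
Q = ΔT/R_total = 24/0.3152

Q ≈ 76.1 W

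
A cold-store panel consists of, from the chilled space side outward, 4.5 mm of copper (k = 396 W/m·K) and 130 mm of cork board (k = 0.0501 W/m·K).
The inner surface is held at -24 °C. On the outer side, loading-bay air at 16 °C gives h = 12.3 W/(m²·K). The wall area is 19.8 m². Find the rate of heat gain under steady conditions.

Treating each layer as a thermal resistance in series:
R_copper = L/(kA) = 0.0045/(396×19.8) = 5.739×10^-7 K/W
R_cork board = L/(kA) = 0.13/(0.0501×19.8) = 0.1311 K/W
R_outer film = 1/(h_o·A) = 1/(12.3×19.8) = 0.004106 K/W
R_total = 0.1352 K/W
Q = ΔT / R_total = 40 / 0.1352

Q ≈ 296 W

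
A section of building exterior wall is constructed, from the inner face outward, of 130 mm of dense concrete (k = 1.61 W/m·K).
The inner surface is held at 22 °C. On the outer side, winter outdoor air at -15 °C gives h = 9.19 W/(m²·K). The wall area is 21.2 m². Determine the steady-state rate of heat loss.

Q ≈ 4140 W

Treating each layer as a thermal resistance in series:
R_dense concrete = L/(kA) = 0.13/(1.61×21.2) = 0.003809 K/W
R_outer film = 1/(h_o·A) = 1/(9.19×21.2) = 0.005133 K/W
R_total = 0.008941 K/W
Q = ΔT / R_total = 37 / 0.008941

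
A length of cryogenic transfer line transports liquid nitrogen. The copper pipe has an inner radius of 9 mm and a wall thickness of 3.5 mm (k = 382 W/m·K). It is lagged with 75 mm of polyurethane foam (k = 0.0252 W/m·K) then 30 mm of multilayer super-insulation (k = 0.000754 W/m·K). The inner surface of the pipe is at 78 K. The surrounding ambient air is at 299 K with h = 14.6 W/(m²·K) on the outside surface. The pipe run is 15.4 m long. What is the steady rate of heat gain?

Q ≈ 45.6 W

Per-layer cylindrical resistances, series-summed:
R_copper pipe wall = ln(12.5/9)/(2π×382×15.4) = 8.887×10^-6 K/W
R_polyurethane foam = ln(87.5/12.5)/(2π×0.0252×15.4) = 0.798 K/W
R_multilayer super-insulation = ln(117.5/87.5)/(2π×0.000754×15.4) = 4.041 K/W
R_outer film = 1/(h_o·2πr_oL) = 1/(14.6×2π×0.1175×15.4) = 0.006024 K/W
R_total = 4.845 K/W
Q = ΔT/R_total = 221/4.845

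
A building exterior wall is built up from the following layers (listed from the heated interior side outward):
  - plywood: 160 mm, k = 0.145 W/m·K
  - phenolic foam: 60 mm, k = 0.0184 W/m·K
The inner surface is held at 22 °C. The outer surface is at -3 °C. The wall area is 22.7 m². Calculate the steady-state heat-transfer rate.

Treating each layer as a thermal resistance in series:
R_plywood = L/(kA) = 0.16/(0.145×22.7) = 0.04861 K/W
R_phenolic foam = L/(kA) = 0.06/(0.0184×22.7) = 0.1437 K/W
R_total = 0.1923 K/W
Q = ΔT / R_total = 25 / 0.1923

Q ≈ 130 W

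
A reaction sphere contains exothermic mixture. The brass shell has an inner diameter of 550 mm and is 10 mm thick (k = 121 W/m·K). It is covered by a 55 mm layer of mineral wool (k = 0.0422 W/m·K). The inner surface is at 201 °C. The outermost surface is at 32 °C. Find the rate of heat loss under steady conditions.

Q ≈ 158 W

Radial (spherical) resistances in series:
R_brass shell = (1/0.275 − 1/0.285)/(4π×121) = 8.391×10^-5 K/W
R_mineral wool = (1/0.285 − 1/0.34)/(4π×0.0422) = 1.07 K/W
R_total = 1.07 K/W
Q = ΔT/R_total = 169/1.07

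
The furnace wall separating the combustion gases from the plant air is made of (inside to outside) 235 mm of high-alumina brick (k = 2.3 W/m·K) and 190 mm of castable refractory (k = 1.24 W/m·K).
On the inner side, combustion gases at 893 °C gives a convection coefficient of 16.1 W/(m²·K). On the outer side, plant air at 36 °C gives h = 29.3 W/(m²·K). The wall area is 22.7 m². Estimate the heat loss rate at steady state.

Treating each layer as a thermal resistance in series:
R_inner film = 1/(h_i·A) = 1/(16.1×22.7) = 0.002736 K/W
R_high-alumina brick = L/(kA) = 0.235/(2.3×22.7) = 0.004501 K/W
R_castable refractory = L/(kA) = 0.19/(1.24×22.7) = 0.00675 K/W
R_outer film = 1/(h_o·A) = 1/(29.3×22.7) = 0.001504 K/W
R_total = 0.01549 K/W
Q = ΔT / R_total = 857 / 0.01549

Q ≈ 55300 W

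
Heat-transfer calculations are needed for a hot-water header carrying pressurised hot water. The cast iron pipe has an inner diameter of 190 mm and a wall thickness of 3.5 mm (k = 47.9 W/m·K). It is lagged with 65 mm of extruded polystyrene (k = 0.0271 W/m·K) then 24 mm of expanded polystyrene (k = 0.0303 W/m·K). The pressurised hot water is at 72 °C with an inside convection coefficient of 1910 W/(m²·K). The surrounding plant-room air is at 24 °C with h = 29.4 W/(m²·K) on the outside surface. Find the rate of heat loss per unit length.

q′ ≈ 12.9 W/m

Radial resistances (cylindrical: R_cond = ln(r_o/r_i)/(2πkL), R_conv = 1/(h·2πrL)):
R_inner film = 1/(h_i·2πr₁L) = 1/(1910×2π×0.095×1) = 8.771×10^-4 K/W
R_cast iron pipe wall = ln(98.5/95)/(2π×47.9×1) = 1.202×10^-4 K/W
R_extruded polystyrene = ln(163.5/98.5)/(2π×0.0271×1) = 2.976 K/W
R_expanded polystyrene = ln(187.5/163.5)/(2π×0.0303×1) = 0.7194 K/W
R_outer film = 1/(h_o·2πr_oL) = 1/(29.4×2π×0.1875×1) = 0.02887 K/W
R_total = 3.725 K/W
Q = ΔT/R_total = 48/3.725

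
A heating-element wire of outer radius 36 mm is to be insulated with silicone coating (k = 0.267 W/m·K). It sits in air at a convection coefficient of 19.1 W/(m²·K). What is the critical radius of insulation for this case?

r_cr ≈ 14 mm

For a cylinder r_cr = k/h = 0.267/19.1
r_cr = 14 mm; since the bare radius (36 mm) is above r_cr, any added insulation will reduce heat loss.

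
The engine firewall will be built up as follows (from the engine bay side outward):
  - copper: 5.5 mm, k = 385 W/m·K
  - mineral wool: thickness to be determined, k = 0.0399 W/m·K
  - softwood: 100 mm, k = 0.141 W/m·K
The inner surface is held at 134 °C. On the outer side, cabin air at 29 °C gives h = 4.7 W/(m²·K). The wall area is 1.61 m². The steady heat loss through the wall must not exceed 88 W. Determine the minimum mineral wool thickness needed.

L ≈ 39.9 mm

Series thermal resistances:
R_copper = L/(kA) = 0.0055/(385×1.61) = 8.873×10^-6 K/W
R_softwood = L/(kA) = 0.1/(0.141×1.61) = 0.4405 K/W
R_outer film = 1/(h_o·A) = 1/(4.7×1.61) = 0.1322 K/W
Sum of the known resistances R_other = 0.5727 K/W
Required total resistance R_tot = ΔT/Q_allow = 105/88 = 1.193 K/W
R_mineral wool = R_tot − R_other = 0.6205 K/W
L = R·k·A = 0.6205×0.0399×1.61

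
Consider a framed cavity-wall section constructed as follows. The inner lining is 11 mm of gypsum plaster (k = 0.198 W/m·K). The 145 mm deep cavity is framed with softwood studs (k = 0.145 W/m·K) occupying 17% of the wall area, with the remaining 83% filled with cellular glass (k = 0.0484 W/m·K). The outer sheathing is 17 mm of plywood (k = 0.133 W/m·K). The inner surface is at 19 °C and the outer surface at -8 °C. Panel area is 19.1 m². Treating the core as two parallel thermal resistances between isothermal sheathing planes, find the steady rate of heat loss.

Q ≈ 213 W

Sheathing layers in series; stud and cavity paths in parallel between them.
R_inner = 0.011/(0.198×19.1) = 0.002909 K/W
R_stud  = 0.145/(0.145×0.17×19.1) = 0.308 K/W
R_cav   = 0.145/(0.0484×0.83×19.1) = 0.189 K/W
1/R_core = 1/R_stud + 1/R_cav → R_core = 0.1171 K/W
R_outer = 0.017/(0.133×19.1) = 0.006692 K/W
R_total = 0.1267 K/W
Q = ΔT/R_total = 27/0.1267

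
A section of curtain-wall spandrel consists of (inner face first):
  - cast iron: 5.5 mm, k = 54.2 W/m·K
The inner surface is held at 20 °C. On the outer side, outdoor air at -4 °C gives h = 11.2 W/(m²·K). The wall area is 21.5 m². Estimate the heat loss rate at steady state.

Thermal resistances in series:
R_cast iron = L/(kA) = 0.0055/(54.2×21.5) = 4.72×10^-6 K/W
R_outer film = 1/(h_o·A) = 1/(11.2×21.5) = 0.004153 K/W
R_total = 0.004158 K/W
Q = ΔT / R_total = 24 / 0.004158

Q ≈ 5770 W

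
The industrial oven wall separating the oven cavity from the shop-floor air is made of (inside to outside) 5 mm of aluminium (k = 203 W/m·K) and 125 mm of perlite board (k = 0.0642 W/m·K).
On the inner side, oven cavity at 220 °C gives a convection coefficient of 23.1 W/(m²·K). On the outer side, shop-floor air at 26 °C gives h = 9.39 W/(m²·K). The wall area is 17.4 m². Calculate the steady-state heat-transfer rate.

Q ≈ 1610 W

Using the resistance-network approach (series):
R_inner film = 1/(h_i·A) = 1/(23.1×17.4) = 0.002488 K/W
R_aluminium = L/(kA) = 0.005/(203×17.4) = 1.416×10^-6 K/W
R_perlite board = L/(kA) = 0.125/(0.0642×17.4) = 0.1119 K/W
R_outer film = 1/(h_o·A) = 1/(9.39×17.4) = 0.00612 K/W
R_total = 0.1205 K/W
Q = ΔT / R_total = 194 / 0.1205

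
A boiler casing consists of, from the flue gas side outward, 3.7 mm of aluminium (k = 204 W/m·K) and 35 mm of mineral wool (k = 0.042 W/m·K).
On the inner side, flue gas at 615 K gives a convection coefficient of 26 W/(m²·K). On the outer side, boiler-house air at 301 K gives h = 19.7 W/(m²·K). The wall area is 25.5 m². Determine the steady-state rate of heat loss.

Using the resistance-network approach (series):
R_inner film = 1/(h_i·A) = 1/(26×25.5) = 0.001508 K/W
R_aluminium = L/(kA) = 0.0037/(204×25.5) = 7.113×10^-7 K/W
R_mineral wool = L/(kA) = 0.035/(0.042×25.5) = 0.03268 K/W
R_outer film = 1/(h_o·A) = 1/(19.7×25.5) = 0.001991 K/W
R_total = 0.03618 K/W
Q = ΔT / R_total = 314 / 0.03618

Q ≈ 8680 W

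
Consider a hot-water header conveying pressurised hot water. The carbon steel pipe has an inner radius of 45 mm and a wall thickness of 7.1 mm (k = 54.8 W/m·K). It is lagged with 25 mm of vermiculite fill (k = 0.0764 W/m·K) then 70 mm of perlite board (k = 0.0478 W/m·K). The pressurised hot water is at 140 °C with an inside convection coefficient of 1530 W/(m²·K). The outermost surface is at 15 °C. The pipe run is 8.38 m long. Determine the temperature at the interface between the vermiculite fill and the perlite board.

For a radial system each layer contributes R = ln(r_out/r_in)/(2πkL); films add R = 1/(hA).
R_inner film = 1/(h_i·2πr₁L) = 1/(1530×2π×0.045×8.38) = 2.758×10^-4 K/W
R_carbon steel pipe wall = ln(52.1/45)/(2π×54.8×8.38) = 5.077×10^-5 K/W
R_vermiculite fill = ln(77.1/52.1)/(2π×0.0764×8.38) = 0.09743 K/W
R_perlite board = ln(147.1/77.1)/(2π×0.0478×8.38) = 0.2567 K/W
R_total = 0.3544 K/W
Q = ΔT/R_total = 125/0.3544
Q = 353 W
T_interface = T_inner − Q·ΣR(inner→interface) = 140 − 353×0.09776

T ≈ 106 °C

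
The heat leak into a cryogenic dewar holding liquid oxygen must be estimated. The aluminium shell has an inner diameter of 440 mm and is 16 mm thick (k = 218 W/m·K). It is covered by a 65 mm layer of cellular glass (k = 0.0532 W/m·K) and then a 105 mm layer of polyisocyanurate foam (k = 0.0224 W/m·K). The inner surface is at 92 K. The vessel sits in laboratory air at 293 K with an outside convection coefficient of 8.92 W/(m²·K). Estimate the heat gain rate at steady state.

Q ≈ 44.9 W

Spherical conduction: R = (1/r_in − 1/r_out)/(4πk) per layer; series-sum.
R_aluminium shell = (1/0.22 − 1/0.236)/(4π×218) = 1.125×10^-4 K/W
R_cellular glass = (1/0.236 − 1/0.301)/(4π×0.0532) = 1.369 K/W
R_polyisocyanurate foam = (1/0.301 − 1/0.406)/(4π×0.0224) = 3.052 K/W
R_outer film = 1/(h·4πr_o²) = 1/(8.92×4π×0.406²) = 0.05412 K/W
R_total = 4.475 K/W
Q = ΔT/R_total = 201/4.475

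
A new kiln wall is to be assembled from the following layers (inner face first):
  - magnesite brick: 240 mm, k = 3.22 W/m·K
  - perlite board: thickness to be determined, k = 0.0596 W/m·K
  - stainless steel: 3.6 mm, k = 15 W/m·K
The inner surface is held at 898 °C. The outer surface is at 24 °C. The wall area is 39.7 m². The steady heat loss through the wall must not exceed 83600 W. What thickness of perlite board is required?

Using the resistance-network approach (series):
R_magnesite brick = L/(kA) = 0.24/(3.22×39.7) = 0.001877 K/W
R_stainless steel = L/(kA) = 0.0036/(15×39.7) = 6.045×10^-6 K/W
Sum of the known resistances R_other = 0.001883 K/W
Required total resistance R_tot = ΔT/Q_allow = 874/83600 = 0.01045 K/W
R_perlite board = R_tot − R_other = 0.008571 K/W
L = R·k·A = 0.008571×0.0596×39.7

L ≈ 20.3 mm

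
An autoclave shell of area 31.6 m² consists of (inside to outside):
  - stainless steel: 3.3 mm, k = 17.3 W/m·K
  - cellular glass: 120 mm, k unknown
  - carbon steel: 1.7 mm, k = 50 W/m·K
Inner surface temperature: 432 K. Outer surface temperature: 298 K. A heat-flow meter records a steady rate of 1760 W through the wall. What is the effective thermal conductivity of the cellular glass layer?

k ≈ 0.0499 W/(m·K)

Thermal resistances in series:
R_stainless steel = L/(kA) = 0.0033/(17.3×31.6) = 6.036×10^-6 K/W
R_carbon steel = L/(kA) = 0.0017/(50×31.6) = 1.076×10^-6 K/W
Sum of known resistances R_other = 7.112×10^-6 K/W
Total R = ΔT/Q = 134/1760 = 0.07614 K/W
R_cellular glass = R_total − R_other = 0.07613 K/W
k = L/(R·A) = 0.12/(0.07613×31.6)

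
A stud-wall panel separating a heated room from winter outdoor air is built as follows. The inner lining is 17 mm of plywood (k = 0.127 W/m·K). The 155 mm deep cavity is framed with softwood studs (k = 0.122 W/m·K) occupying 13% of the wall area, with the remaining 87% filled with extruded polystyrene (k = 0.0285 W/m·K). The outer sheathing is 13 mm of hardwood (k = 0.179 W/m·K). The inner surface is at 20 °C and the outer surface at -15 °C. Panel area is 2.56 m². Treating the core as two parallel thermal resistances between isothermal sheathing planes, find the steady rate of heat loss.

Q ≈ 22.3 W

Sheathing layers in series; stud and cavity paths in parallel between them.
R_inner = 0.017/(0.127×2.56) = 0.05229 K/W
R_stud  = 0.155/(0.122×0.13×2.56) = 3.818 K/W
R_cav   = 0.155/(0.0285×0.87×2.56) = 2.442 K/W
1/R_core = 1/R_stud + 1/R_cav → R_core = 1.489 K/W
R_outer = 0.013/(0.179×2.56) = 0.02837 K/W
R_total = 1.57 K/W
Q = ΔT/R_total = 35/1.57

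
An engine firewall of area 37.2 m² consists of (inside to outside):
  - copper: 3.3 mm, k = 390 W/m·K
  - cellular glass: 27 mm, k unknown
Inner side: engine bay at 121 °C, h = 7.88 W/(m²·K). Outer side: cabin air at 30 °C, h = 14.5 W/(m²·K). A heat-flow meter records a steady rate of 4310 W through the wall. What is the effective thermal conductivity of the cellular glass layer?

k ≈ 0.0458 W/(m·K)

Model the wall as resistances in series:
R_inner film = 1/(h_i·A) = 1/(7.88×37.2) = 0.003411 K/W
R_copper = L/(kA) = 0.0033/(390×37.2) = 2.275×10^-7 K/W
R_outer film = 1/(h_o·A) = 1/(14.5×37.2) = 0.001854 K/W
Sum of known resistances R_other = 0.005266 K/W
Total R = ΔT/Q = 91/4310 = 0.02111 K/W
R_cellular glass = R_total − R_other = 0.01585 K/W
k = L/(R·A) = 0.027/(0.01585×37.2)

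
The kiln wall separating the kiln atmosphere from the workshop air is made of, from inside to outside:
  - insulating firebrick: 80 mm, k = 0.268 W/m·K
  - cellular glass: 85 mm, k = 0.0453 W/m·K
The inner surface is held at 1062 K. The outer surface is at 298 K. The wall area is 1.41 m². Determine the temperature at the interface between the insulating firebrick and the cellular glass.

T ≈ 957 K

Series thermal resistances:
R_insulating firebrick = L/(kA) = 0.08/(0.268×1.41) = 0.2117 K/W
R_cellular glass = L/(kA) = 0.085/(0.0453×1.41) = 1.331 K/W
R_total = 1.542 K/W;  Q = ΔT/R_total = 764/1.542 = 495.3 W
T_interface = T_inner − Q·ΣR(inner→interface) = 1062 − 495×0.2117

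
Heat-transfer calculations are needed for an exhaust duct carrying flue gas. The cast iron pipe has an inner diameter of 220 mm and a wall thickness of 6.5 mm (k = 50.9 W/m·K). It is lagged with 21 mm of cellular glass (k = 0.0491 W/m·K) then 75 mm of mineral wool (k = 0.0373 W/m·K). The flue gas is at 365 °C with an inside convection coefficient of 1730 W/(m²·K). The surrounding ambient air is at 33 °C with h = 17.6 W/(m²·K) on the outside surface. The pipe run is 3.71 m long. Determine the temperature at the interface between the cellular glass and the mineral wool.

T ≈ 292 °C

Treating each annulus and film as a series resistance:
R_inner film = 1/(h_i·2πr₁L) = 1/(1730×2π×0.11×3.71) = 2.254×10^-4 K/W
R_cast iron pipe wall = ln(116.5/110)/(2π×50.9×3.71) = 4.839×10^-5 K/W
R_cellular glass = ln(137.5/116.5)/(2π×0.0491×3.71) = 0.1448 K/W
R_mineral wool = ln(212.5/137.5)/(2π×0.0373×3.71) = 0.5007 K/W
R_outer film = 1/(h_o·2πr_oL) = 1/(17.6×2π×0.2125×3.71) = 0.01147 K/W
R_total = 0.6572 K/W
Q = ΔT/R_total = 332/0.6572
Q = 505 W
T_interface = T_inner − Q·ΣR(inner→interface) = 365 − 505×0.1451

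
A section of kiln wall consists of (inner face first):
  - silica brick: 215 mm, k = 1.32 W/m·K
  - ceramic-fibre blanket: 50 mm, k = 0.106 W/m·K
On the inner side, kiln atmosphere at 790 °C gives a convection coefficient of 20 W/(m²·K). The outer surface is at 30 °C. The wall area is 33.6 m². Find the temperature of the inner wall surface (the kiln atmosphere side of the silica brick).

Model the wall as resistances in series:
R_inner film = 1/(h_i·A) = 1/(20×33.6) = 0.001488 K/W
R_silica brick = L/(kA) = 0.215/(1.32×33.6) = 0.004848 K/W
R_ceramic-fibre blanket = L/(kA) = 0.05/(0.106×33.6) = 0.01404 K/W
R_total = 0.02037 K/W;  Q = ΔT/R_total = 760/0.02037 = 37300 W
T_interface = T_inner − Q·ΣR(inner→interface) = 790 − 37300×0.001488

T ≈ 734 °C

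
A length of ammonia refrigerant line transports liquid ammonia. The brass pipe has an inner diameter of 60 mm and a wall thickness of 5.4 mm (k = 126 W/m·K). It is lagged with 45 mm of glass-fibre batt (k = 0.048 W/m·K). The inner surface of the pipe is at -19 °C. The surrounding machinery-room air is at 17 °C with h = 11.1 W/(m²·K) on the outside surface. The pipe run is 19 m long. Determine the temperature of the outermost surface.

T ≈ 14.8 °C

Radial resistances (cylindrical: R_cond = ln(r_o/r_i)/(2πkL), R_conv = 1/(h·2πrL)):
R_brass pipe wall = ln(35.4/30)/(2π×126×19) = 1.1×10^-5 K/W
R_glass-fibre batt = ln(80.4/35.4)/(2π×0.048×19) = 0.1432 K/W
R_outer film = 1/(h_o·2πr_oL) = 1/(11.1×2π×0.0804×19) = 0.009386 K/W
R_total = 0.1525 K/W
Q = ΔT/R_total = 36/0.1525
Q = 236 W
T_interface = T_inner + Q·ΣR(inner→interface) = -19 + 236×0.1432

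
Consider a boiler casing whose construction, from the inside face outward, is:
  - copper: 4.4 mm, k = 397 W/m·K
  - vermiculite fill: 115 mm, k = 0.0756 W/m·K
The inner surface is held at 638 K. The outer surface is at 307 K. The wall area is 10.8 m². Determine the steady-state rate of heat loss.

Q ≈ 2350 W

Using the resistance-network approach (series):
R_copper = L/(kA) = 0.0044/(397×10.8) = 1.026×10^-6 K/W
R_vermiculite fill = L/(kA) = 0.115/(0.0756×10.8) = 0.1408 K/W
R_total = 0.1408 K/W
Q = ΔT / R_total = 331 / 0.1408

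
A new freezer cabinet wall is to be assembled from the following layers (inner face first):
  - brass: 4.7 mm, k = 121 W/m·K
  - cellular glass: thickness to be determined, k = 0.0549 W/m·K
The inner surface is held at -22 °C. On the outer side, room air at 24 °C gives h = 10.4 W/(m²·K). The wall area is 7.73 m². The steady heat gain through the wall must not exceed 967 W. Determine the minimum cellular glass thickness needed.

L ≈ 14.9 mm

Using the resistance-network approach (series):
R_brass = L/(kA) = 0.0047/(121×7.73) = 5.025×10^-6 K/W
R_outer film = 1/(h_o·A) = 1/(10.4×7.73) = 0.01244 K/W
Sum of the known resistances R_other = 0.01244 K/W
Required total resistance R_tot = ΔT/Q_allow = 46/967 = 0.04757 K/W
R_cellular glass = R_tot − R_other = 0.03513 K/W
L = R·k·A = 0.03513×0.0549×7.73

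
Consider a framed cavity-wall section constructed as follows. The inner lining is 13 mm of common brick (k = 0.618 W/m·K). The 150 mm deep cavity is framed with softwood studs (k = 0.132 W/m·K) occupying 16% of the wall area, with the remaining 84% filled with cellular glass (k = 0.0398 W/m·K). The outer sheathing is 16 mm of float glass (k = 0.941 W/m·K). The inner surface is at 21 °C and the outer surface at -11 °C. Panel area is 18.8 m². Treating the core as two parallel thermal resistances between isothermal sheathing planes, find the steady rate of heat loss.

Q ≈ 216 W

Sheathing layers in series; stud and cavity paths in parallel between them.
R_inner = 0.013/(0.618×18.8) = 0.001119 K/W
R_stud  = 0.15/(0.132×0.16×18.8) = 0.3778 K/W
R_cav   = 0.15/(0.0398×0.84×18.8) = 0.2387 K/W
1/R_core = 1/R_stud + 1/R_cav → R_core = 0.1463 K/W
R_outer = 0.016/(0.941×18.8) = 9.044×10^-4 K/W
R_total = 0.1483 K/W
Q = ΔT/R_total = 32/0.1483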